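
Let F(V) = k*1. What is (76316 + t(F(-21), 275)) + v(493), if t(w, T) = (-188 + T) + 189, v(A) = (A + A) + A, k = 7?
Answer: 78071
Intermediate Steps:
v(A) = 3*A (v(A) = 2*A + A = 3*A)
F(V) = 7 (F(V) = 7*1 = 7)
t(w, T) = 1 + T
(76316 + t(F(-21), 275)) + v(493) = (76316 + (1 + 275)) + 3*493 = (76316 + 276) + 1479 = 76592 + 1479 = 78071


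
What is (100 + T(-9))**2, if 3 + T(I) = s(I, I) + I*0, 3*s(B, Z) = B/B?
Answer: 85264/9 ≈ 9473.8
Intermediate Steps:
s(B, Z) = 1/3 (s(B, Z) = (B/B)/3 = (1/3)*1 = 1/3)
T(I) = -8/3 (T(I) = -3 + (1/3 + I*0) = -3 + (1/3 + 0) = -3 + 1/3 = -8/3)
(100 + T(-9))**2 = (100 - 8/3)**2 = (292/3)**2 = 85264/9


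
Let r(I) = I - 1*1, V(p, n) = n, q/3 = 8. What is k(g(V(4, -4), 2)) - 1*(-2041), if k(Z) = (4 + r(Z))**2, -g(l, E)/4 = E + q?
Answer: 12242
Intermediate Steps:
q = 24 (q = 3*8 = 24)
r(I) = -1 + I (r(I) = I - 1 = -1 + I)
g(l, E) = -96 - 4*E (g(l, E) = -4*(E + 24) = -4*(24 + E) = -96 - 4*E)
k(Z) = (3 + Z)**2 (k(Z) = (4 + (-1 + Z))**2 = (3 + Z)**2)
k(g(V(4, -4), 2)) - 1*(-2041) = (3 + (-96 - 4*2))**2 - 1*(-2041) = (3 + (-96 - 8))**2 + 2041 = (3 - 104)**2 + 2041 = (-101)**2 + 2041 = 10201 + 2041 = 12242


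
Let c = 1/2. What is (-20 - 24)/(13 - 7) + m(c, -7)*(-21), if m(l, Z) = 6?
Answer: -400/3 ≈ -133.33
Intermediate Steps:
c = ½ ≈ 0.50000
(-20 - 24)/(13 - 7) + m(c, -7)*(-21) = (-20 - 24)/(13 - 7) + 6*(-21) = -44/6 - 126 = -44*⅙ - 126 = -22/3 - 126 = -400/3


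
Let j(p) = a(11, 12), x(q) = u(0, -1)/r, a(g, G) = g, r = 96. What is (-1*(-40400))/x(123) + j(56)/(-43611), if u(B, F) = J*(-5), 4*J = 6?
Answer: -22552120331/43611 ≈ -5.1712e+5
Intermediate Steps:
J = 3/2 (J = (¼)*6 = 3/2 ≈ 1.5000)
u(B, F) = -15/2 (u(B, F) = (3/2)*(-5) = -15/2)
x(q) = -5/64 (x(q) = -15/2/96 = -15/2*1/96 = -5/64)
j(p) = 11
(-1*(-40400))/x(123) + j(56)/(-43611) = (-1*(-40400))/(-5/64) + 11/(-43611) = 40400*(-64/5) + 11*(-1/43611) = -517120 - 11/43611 = -22552120331/43611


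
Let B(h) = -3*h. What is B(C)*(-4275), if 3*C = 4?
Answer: 17100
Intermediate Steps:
C = 4/3 (C = (1/3)*4 = 4/3 ≈ 1.3333)
B(C)*(-4275) = -3*4/3*(-4275) = -4*(-4275) = 17100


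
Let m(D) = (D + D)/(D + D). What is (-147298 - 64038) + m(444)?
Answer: -211335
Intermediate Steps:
m(D) = 1 (m(D) = (2*D)/((2*D)) = (2*D)*(1/(2*D)) = 1)
(-147298 - 64038) + m(444) = (-147298 - 64038) + 1 = -211336 + 1 = -211335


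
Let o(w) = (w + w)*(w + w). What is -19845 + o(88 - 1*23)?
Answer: -2945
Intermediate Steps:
o(w) = 4*w² (o(w) = (2*w)*(2*w) = 4*w²)
-19845 + o(88 - 1*23) = -19845 + 4*(88 - 1*23)² = -19845 + 4*(88 - 23)² = -19845 + 4*65² = -19845 + 4*4225 = -19845 + 16900 = -2945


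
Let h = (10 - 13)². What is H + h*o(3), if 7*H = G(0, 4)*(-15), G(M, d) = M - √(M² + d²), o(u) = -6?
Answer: -318/7 ≈ -45.429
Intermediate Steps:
h = 9 (h = (-3)² = 9)
H = 60/7 (H = ((0 - √(0² + 4²))*(-15))/7 = ((0 - √(0 + 16))*(-15))/7 = ((0 - √16)*(-15))/7 = ((0 - 1*4)*(-15))/7 = ((0 - 4)*(-15))/7 = (-4*(-15))/7 = (⅐)*60 = 60/7 ≈ 8.5714)
H + h*o(3) = 60/7 + 9*(-6) = 60/7 - 54 = -318/7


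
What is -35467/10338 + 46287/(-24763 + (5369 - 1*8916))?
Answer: -370646444/73167195 ≈ -5.0657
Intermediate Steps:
-35467/10338 + 46287/(-24763 + (5369 - 1*8916)) = -35467*1/10338 + 46287/(-24763 + (5369 - 8916)) = -35467/10338 + 46287/(-24763 - 3547) = -35467/10338 + 46287/(-28310) = -35467/10338 + 46287*(-1/28310) = -35467/10338 - 46287/28310 = -370646444/73167195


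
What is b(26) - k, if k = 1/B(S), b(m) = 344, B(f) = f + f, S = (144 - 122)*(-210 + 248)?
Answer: 575167/1672 ≈ 344.00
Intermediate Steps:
S = 836 (S = 22*38 = 836)
B(f) = 2*f
k = 1/1672 (k = 1/(2*836) = 1/1672 ≈ 0.00059809)
b(26) - k = 344 - 1*1/1672 = 344 - 1/1672 = 575167/1672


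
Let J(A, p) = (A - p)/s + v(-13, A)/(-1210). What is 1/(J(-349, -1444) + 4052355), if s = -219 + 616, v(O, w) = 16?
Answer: 240185/973315544974 ≈ 2.4677e-7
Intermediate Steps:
s = 397
J(A, p) = -8/605 - p/397 + A/397 (J(A, p) = (A - p)/397 + 16/(-1210) = (A - p)*(1/397) + 16*(-1/1210) = (-p/397 + A/397) - 8/605 = -8/605 - p/397 + A/397)
1/(J(-349, -1444) + 4052355) = 1/((-8/605 - 1/397*(-1444) + (1/397)*(-349)) + 4052355) = 1/((-8/605 + 1444/397 - 349/397) + 4052355) = 1/(659299/240185 + 4052355) = 1/(973315544974/240185) = 240185/973315544974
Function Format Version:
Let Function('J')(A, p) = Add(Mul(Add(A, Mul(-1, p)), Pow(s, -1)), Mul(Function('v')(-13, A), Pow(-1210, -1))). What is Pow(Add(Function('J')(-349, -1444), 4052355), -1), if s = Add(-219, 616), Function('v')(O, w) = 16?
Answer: Rational(240185, 973315544974) ≈ 2.4677e-7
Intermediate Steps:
s = 397
Function('J')(A, p) = Add(Rational(-8, 605), Mul(Rational(-1, 397), p), Mul(Rational(1, 397), A)) (Function('J')(A, p) = Add(Mul(Add(A, Mul(-1, p)), Pow(397, -1)), Mul(16, Pow(-1210, -1))) = Add(Mul(Add(A, Mul(-1, p)), Rational(1, 397)), Mul(16, Rational(-1, 1210))) = Add(Add(Mul(Rational(-1, 397), p), Mul(Rational(1, 397), A)), Rational(-8, 605)) = Add(Rational(-8, 605), Mul(Rational(-1, 397), p), Mul(Rational(1, 397), A)))
Pow(Add(Function('J')(-349, -1444), 4052355), -1) = Pow(Add(Add(Rational(-8, 605), Mul(Rational(-1, 397), -1444), Mul(Rational(1, 397), -349)), 4052355), -1) = Pow(Add(Add(Rational(-8, 605), Rational(1444, 397), Rational(-349, 397)), 4052355), -1) = Pow(Add(Rational(659299, 240185), 4052355), -1) = Pow(Rational(973315544974, 240185), -1) = Rational(240185, 973315544974)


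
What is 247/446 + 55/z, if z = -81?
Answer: -4523/36126 ≈ -0.12520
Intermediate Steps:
247/446 + 55/z = 247/446 + 55/(-81) = 247*(1/446) + 55*(-1/81) = 247/446 - 55/81 = -4523/36126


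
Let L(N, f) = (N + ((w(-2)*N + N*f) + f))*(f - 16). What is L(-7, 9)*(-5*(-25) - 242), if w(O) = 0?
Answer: -49959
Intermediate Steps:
L(N, f) = (-16 + f)*(N + f + N*f) (L(N, f) = (N + ((0*N + N*f) + f))*(f - 16) = (N + ((0 + N*f) + f))*(-16 + f) = (N + (N*f + f))*(-16 + f) = (N + (f + N*f))*(-16 + f) = (N + f + N*f)*(-16 + f) = (-16 + f)*(N + f + N*f))
L(-7, 9)*(-5*(-25) - 242) = (9**2 - 16*(-7) - 16*9 - 7*9**2 - 15*(-7)*9)*(-5*(-25) - 242) = (81 + 112 - 144 - 7*81 + 945)*(125 - 242) = (81 + 112 - 144 - 567 + 945)*(-117) = 427*(-117) = -49959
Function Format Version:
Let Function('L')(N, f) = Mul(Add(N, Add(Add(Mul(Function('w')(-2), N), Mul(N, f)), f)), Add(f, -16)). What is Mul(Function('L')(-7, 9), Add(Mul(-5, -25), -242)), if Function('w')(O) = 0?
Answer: -49959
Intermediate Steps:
Function('L')(N, f) = Mul(Add(-16, f), Add(N, f, Mul(N, f))) (Function('L')(N, f) = Mul(Add(N, Add(Add(Mul(0, N), Mul(N, f)), f)), Add(f, -16)) = Mul(Add(N, Add(Add(0, Mul(N, f)), f)), Add(-16, f)) = Mul(Add(N, Add(Mul(N, f), f)), Add(-16, f)) = Mul(Add(N, Add(f, Mul(N, f))), Add(-16, f)) = Mul(Add(N, f, Mul(N, f)), Add(-16, f)) = Mul(Add(-16, f), Add(N, f, Mul(N, f))))
Mul(Function('L')(-7, 9), Add(Mul(-5, -25), -242)) = Mul(Add(Pow(9, 2), Mul(-16, -7), Mul(-16, 9), Mul(-7, Pow(9, 2)), Mul(-15, -7, 9)), Add(Mul(-5, -25), -242)) = Mul(Add(81, 112, -144, Mul(-7, 81), 945), Add(125, -242)) = Mul(Add(81, 112, -144, -567, 945), -117) = Mul(427, -117) = -49959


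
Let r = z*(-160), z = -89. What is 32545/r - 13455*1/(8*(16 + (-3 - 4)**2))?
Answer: -67183/2848 ≈ -23.590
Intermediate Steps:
r = 14240 (r = -89*(-160) = 14240)
32545/r - 13455*1/(8*(16 + (-3 - 4)**2)) = 32545/14240 - 13455*1/(8*(16 + (-3 - 4)**2)) = 32545*(1/14240) - 13455*1/(8*(16 + (-7)**2)) = 6509/2848 - 13455*1/(8*(16 + 49)) = 6509/2848 - 13455/(8*65) = 6509/2848 - 13455/520 = 6509/2848 - 13455*1/520 = 6509/2848 - 207/8 = -67183/2848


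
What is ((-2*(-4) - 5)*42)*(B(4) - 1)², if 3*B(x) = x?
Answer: 14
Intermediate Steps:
B(x) = x/3
((-2*(-4) - 5)*42)*(B(4) - 1)² = ((-2*(-4) - 5)*42)*((⅓)*4 - 1)² = ((8 - 5)*42)*(4/3 - 1)² = (3*42)*(⅓)² = 126*(⅑) = 14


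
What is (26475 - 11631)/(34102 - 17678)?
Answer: 3711/4106 ≈ 0.90380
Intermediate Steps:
(26475 - 11631)/(34102 - 17678) = 14844/16424 = 14844*(1/16424) = 3711/4106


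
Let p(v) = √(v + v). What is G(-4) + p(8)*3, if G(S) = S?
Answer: 8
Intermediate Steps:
p(v) = √2*√v (p(v) = √(2*v) = √2*√v)
G(-4) + p(8)*3 = -4 + (√2*√8)*3 = -4 + (√2*(2*√2))*3 = -4 + 4*3 = -4 + 12 = 8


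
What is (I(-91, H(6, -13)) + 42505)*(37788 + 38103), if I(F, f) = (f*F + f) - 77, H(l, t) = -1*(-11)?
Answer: 3144771258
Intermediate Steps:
H(l, t) = 11
I(F, f) = -77 + f + F*f (I(F, f) = (F*f + f) - 77 = (f + F*f) - 77 = -77 + f + F*f)
(I(-91, H(6, -13)) + 42505)*(37788 + 38103) = ((-77 + 11 - 91*11) + 42505)*(37788 + 38103) = ((-77 + 11 - 1001) + 42505)*75891 = (-1067 + 42505)*75891 = 41438*75891 = 3144771258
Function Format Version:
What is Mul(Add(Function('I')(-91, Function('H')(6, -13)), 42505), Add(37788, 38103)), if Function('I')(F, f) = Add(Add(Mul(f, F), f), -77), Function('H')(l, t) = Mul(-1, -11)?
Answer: 3144771258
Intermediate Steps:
Function('H')(l, t) = 11
Function('I')(F, f) = Add(-77, f, Mul(F, f)) (Function('I')(F, f) = Add(Add(Mul(F, f), f), -77) = Add(Add(f, Mul(F, f)), -77) = Add(-77, f, Mul(F, f)))
Mul(Add(Function('I')(-91, Function('H')(6, -13)), 42505), Add(37788, 38103)) = Mul(Add(Add(-77, 11, Mul(-91, 11)), 42505), Add(37788, 38103)) = Mul(Add(Add(-77, 11, -1001), 42505), 75891) = Mul(Add(-1067, 42505), 75891) = Mul(41438, 75891) = 3144771258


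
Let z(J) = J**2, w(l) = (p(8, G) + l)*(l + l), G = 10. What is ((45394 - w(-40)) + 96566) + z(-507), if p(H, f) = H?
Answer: 396449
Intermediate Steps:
w(l) = 2*l*(8 + l) (w(l) = (8 + l)*(l + l) = (8 + l)*(2*l) = 2*l*(8 + l))
((45394 - w(-40)) + 96566) + z(-507) = ((45394 - 2*(-40)*(8 - 40)) + 96566) + (-507)**2 = ((45394 - 2*(-40)*(-32)) + 96566) + 257049 = ((45394 - 1*2560) + 96566) + 257049 = ((45394 - 2560) + 96566) + 257049 = (42834 + 96566) + 257049 = 139400 + 257049 = 396449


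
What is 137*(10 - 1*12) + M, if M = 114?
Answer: -160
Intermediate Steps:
137*(10 - 1*12) + M = 137*(10 - 1*12) + 114 = 137*(10 - 12) + 114 = 137*(-2) + 114 = -274 + 114 = -160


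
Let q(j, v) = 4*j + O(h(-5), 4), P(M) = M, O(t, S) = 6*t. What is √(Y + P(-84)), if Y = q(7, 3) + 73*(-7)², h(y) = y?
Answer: √3491 ≈ 59.085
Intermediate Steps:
q(j, v) = -30 + 4*j (q(j, v) = 4*j + 6*(-5) = 4*j - 30 = -30 + 4*j)
Y = 3575 (Y = (-30 + 4*7) + 73*(-7)² = (-30 + 28) + 73*49 = -2 + 3577 = 3575)
√(Y + P(-84)) = √(3575 - 84) = √3491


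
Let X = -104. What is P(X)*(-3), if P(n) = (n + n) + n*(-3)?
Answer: -312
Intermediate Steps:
P(n) = -n (P(n) = 2*n - 3*n = -n)
P(X)*(-3) = -1*(-104)*(-3) = 104*(-3) = -312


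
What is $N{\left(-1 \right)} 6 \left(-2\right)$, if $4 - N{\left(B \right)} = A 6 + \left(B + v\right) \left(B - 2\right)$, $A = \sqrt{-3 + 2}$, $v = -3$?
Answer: $96 + 72 i \approx 96.0 + 72.0 i$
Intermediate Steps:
$A = i$ ($A = \sqrt{-1} = i \approx 1.0 i$)
$N{\left(B \right)} = 4 - 6 i - \left(-3 + B\right) \left(-2 + B\right)$ ($N{\left(B \right)} = 4 - \left(i 6 + \left(B - 3\right) \left(B - 2\right)\right) = 4 - \left(6 i + \left(-3 + B\right) \left(-2 + B\right)\right) = 4 - 6 i - \left(-3 + B\right) \left(-2 + B\right)$)
$N{\left(-1 \right)} 6 \left(-2\right) = \left(-2 - \left(-1\right)^{2} - 6 i + 5 \left(-1\right)\right) 6 \left(-2\right) = \left(-2 - 1 - 6 i - 5\right) \left(-12\right) = \left(-8 - 6 i\right) \left(-12\right) = 96 + 72 i$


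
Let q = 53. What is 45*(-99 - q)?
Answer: -6840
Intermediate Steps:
45*(-99 - q) = 45*(-99 - 1*53) = 45*(-99 - 53) = 45*(-152) = -6840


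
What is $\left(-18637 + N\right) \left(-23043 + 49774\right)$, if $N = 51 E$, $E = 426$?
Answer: $82572059$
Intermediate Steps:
$N = 21726$ ($N = 51 \cdot 426 = 21726$)
$\left(-18637 + N\right) \left(-23043 + 49774\right) = \left(-18637 + 21726\right) \left(-23043 + 49774\right) = 3089 \cdot 26731 = 82572059$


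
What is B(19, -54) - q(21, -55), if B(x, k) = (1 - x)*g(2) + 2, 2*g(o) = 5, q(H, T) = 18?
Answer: -61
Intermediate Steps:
g(o) = 5/2 (g(o) = (1/2)*5 = 5/2)
B(x, k) = 9/2 - 5*x/2 (B(x, k) = (1 - x)*(5/2) + 2 = (5/2 - 5*x/2) + 2 = 9/2 - 5*x/2)
B(19, -54) - q(21, -55) = (9/2 - 5/2*19) - 1*18 = (9/2 - 95/2) - 18 = -43 - 18 = -61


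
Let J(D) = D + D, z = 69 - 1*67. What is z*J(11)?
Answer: 44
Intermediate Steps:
z = 2 (z = 69 - 67 = 2)
J(D) = 2*D
z*J(11) = 2*(2*11) = 2*22 = 44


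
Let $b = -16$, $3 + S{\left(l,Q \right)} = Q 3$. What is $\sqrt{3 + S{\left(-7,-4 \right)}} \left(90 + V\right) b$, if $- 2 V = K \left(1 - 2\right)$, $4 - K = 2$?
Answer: $- 2912 i \sqrt{3} \approx - 5043.7 i$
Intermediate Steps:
$K = 2$ ($K = 4 - 2 = 2$)
$S{\left(l,Q \right)} = -3 + 3 Q$ ($S{\left(l,Q \right)} = -3 + Q 3 = -3 + 3 Q$)
$V = 1$ ($V = - \frac{2 \left(1 - 2\right)}{2} = - \frac{2 \left(-1\right)}{2} = \left(- \frac{1}{2}\right) \left(-2\right) = 1$)
$\sqrt{3 + S{\left(-7,-4 \right)}} \left(90 + V\right) b = \sqrt{3 + \left(-3 + 3 \left(-4\right)\right)} \left(90 + 1\right) \left(-16\right) = \sqrt{3 - 15} \cdot 91 \left(-16\right) = \sqrt{-12} \cdot 91 \left(-16\right) = 2 i \sqrt{3} \cdot 91 \left(-16\right) = 182 i \sqrt{3} \left(-16\right) = - 2912 i \sqrt{3}$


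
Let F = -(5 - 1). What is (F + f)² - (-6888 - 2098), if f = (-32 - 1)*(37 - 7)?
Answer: 997022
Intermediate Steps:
f = -990 (f = -33*30 = -990)
F = -4 (F = -1*4 = -4)
(F + f)² - (-6888 - 2098) = (-4 - 990)² - (-6888 - 2098) = (-994)² - 1*(-8986) = 988036 + 8986 = 997022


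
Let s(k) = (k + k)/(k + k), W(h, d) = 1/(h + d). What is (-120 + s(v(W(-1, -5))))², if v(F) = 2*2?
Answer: 14161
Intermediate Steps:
W(h, d) = 1/(d + h)
v(F) = 4
s(k) = 1 (s(k) = (2*k)/((2*k)) = (2*k)*(1/(2*k)) = 1)
(-120 + s(v(W(-1, -5))))² = (-120 + 1)² = (-119)² = 14161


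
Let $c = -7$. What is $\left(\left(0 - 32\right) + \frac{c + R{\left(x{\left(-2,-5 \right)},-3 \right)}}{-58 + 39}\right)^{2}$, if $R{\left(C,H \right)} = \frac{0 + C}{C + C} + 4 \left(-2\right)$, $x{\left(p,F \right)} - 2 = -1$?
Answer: $\frac{1408969}{1444} \approx 975.74$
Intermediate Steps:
$x{\left(p,F \right)} = 1$ ($x{\left(p,F \right)} = 2 - 1 = 1$)
$R{\left(C,H \right)} = - \frac{15}{2}$ ($R{\left(C,H \right)} = \frac{C}{2 C} - 8 = C \frac{1}{2 C} - 8 = \frac{1}{2} - 8 = - \frac{15}{2}$)
$\left(\left(0 - 32\right) + \frac{c + R{\left(x{\left(-2,-5 \right)},-3 \right)}}{-58 + 39}\right)^{2} = \left(\left(0 - 32\right) + \frac{-7 - \frac{15}{2}}{-58 + 39}\right)^{2} = \left(\left(0 - 32\right) - \frac{29}{2 \left(-19\right)}\right)^{2} = \left(-32 - - \frac{29}{38}\right)^{2} = \left(-32 + \frac{29}{38}\right)^{2} = \left(- \frac{1187}{38}\right)^{2} = \frac{1408969}{1444}$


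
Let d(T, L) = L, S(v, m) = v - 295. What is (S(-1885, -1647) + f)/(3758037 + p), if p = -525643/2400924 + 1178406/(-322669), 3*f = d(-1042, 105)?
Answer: -1661739535504620/2911362343220907461 ≈ -0.00057078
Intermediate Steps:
S(v, m) = -295 + v
f = 35 (f = (⅓)*105 = 35)
p = -2998871948311/774703746156 (p = -525643*1/2400924 + 1178406*(-1/322669) = -525643/2400924 - 1178406/322669 = -2998871948311/774703746156 ≈ -3.8710)
(S(-1885, -1647) + f)/(3758037 + p) = ((-295 - 1885) + 35)/(3758037 - 2998871948311/774703746156) = (-2180 + 35)/(2911362343220907461/774703746156) = -2145*774703746156/2911362343220907461 = -1661739535504620/2911362343220907461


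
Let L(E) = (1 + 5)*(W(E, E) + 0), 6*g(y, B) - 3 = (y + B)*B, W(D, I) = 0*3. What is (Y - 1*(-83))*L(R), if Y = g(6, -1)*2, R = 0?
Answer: 0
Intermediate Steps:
W(D, I) = 0
g(y, B) = ½ + B*(B + y)/6 (g(y, B) = ½ + ((y + B)*B)/6 = ½ + ((B + y)*B)/6 = ½ + (B*(B + y))/6 = ½ + B*(B + y)/6)
L(E) = 0 (L(E) = (1 + 5)*(0 + 0) = 6*0 = 0)
Y = -⅔ (Y = (½ + (⅙)*(-1)² + (⅙)*(-1)*6)*2 = (½ + (⅙)*1 - 1)*2 = (½ + ⅙ - 1)*2 = -⅓*2 = -⅔ ≈ -0.66667)
(Y - 1*(-83))*L(R) = (-⅔ - 1*(-83))*0 = (-⅔ + 83)*0 = (247/3)*0 = 0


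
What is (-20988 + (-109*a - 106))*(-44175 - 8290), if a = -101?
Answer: 529109525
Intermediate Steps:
(-20988 + (-109*a - 106))*(-44175 - 8290) = (-20988 + (-109*(-101) - 106))*(-44175 - 8290) = (-20988 + (11009 - 106))*(-52465) = (-20988 + 10903)*(-52465) = -10085*(-52465) = 529109525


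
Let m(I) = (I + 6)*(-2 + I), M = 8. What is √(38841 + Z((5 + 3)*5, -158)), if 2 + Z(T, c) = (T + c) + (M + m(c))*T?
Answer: √1011841 ≈ 1005.9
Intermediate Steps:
m(I) = (-2 + I)*(6 + I) (m(I) = (6 + I)*(-2 + I) = (-2 + I)*(6 + I))
Z(T, c) = -2 + T + c + T*(-4 + c² + 4*c) (Z(T, c) = -2 + ((T + c) + (8 + (-12 + c² + 4*c))*T) = -2 + ((T + c) + (-4 + c² + 4*c)*T) = -2 + ((T + c) + T*(-4 + c² + 4*c)) = -2 + (T + c + T*(-4 + c² + 4*c)) = -2 + T + c + T*(-4 + c² + 4*c))
√(38841 + Z((5 + 3)*5, -158)) = √(38841 + (-2 - 158 + 9*((5 + 3)*5) + ((5 + 3)*5)*(-12 + (-158)² + 4*(-158)))) = √(38841 + (-2 - 158 + 9*(8*5) + (8*5)*(-12 + 24964 - 632))) = √(38841 + (-2 - 158 + 9*40 + 40*24320)) = √(38841 + (-2 - 158 + 360 + 972800)) = √(38841 + 973000) = √1011841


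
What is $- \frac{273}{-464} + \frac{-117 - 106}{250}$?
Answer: $- \frac{17611}{58000} \approx -0.30364$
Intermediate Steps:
$- \frac{273}{-464} + \frac{-117 - 106}{250} = \left(-273\right) \left(- \frac{1}{464}\right) + \left(-117 - 106\right) \frac{1}{250} = \frac{273}{464} - \frac{223}{250} = - \frac{17611}{58000}$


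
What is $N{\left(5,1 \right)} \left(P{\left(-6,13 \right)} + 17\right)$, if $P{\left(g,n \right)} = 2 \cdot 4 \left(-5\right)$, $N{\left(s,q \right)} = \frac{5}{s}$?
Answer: $-23$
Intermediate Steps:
$P{\left(g,n \right)} = -40$ ($P{\left(g,n \right)} = 8 \left(-5\right) = -40$)
$N{\left(5,1 \right)} \left(P{\left(-6,13 \right)} + 17\right) = \frac{5}{5} \left(-40 + 17\right) = 5 \cdot \frac{1}{5} \left(-23\right) = 1 \left(-23\right) = -23$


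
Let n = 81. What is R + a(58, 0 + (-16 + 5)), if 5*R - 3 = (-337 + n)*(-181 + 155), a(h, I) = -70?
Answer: 6309/5 ≈ 1261.8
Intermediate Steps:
R = 6659/5 (R = 3/5 + ((-337 + 81)*(-181 + 155))/5 = 3/5 + (-256*(-26))/5 = 3/5 + (1/5)*6656 = 3/5 + 6656/5 = 6659/5 ≈ 1331.8)
R + a(58, 0 + (-16 + 5)) = 6659/5 - 70 = 6309/5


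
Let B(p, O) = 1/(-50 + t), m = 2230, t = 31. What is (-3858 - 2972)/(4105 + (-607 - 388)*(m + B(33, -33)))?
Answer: 12977/4207916 ≈ 0.0030839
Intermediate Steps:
B(p, O) = -1/19 (B(p, O) = 1/(-50 + 31) = 1/(-19) = -1/19)
(-3858 - 2972)/(4105 + (-607 - 388)*(m + B(33, -33))) = (-3858 - 2972)/(4105 + (-607 - 388)*(2230 - 1/19)) = -6830/(4105 - 995*42369/19) = -6830/(4105 - 42157155/19) = -6830/(-42079160/19) = -6830*(-19/42079160) = 12977/4207916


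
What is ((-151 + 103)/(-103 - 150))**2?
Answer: 2304/64009 ≈ 0.035995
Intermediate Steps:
((-151 + 103)/(-103 - 150))**2 = (-48/(-253))**2 = (-48*(-1/253))**2 = (48/253)**2 = 2304/64009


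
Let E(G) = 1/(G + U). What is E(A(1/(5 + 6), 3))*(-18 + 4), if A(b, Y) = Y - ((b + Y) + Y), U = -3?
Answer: 154/67 ≈ 2.2985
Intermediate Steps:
A(b, Y) = -Y - b (A(b, Y) = Y - ((Y + b) + Y) = Y - (b + 2*Y) = Y + (-b - 2*Y) = -Y - b)
E(G) = 1/(-3 + G) (E(G) = 1/(G - 3) = 1/(-3 + G))
E(A(1/(5 + 6), 3))*(-18 + 4) = (-18 + 4)/(-3 + (-1*3 - 1/(5 + 6))) = -14/(-3 + (-3 - 1/11)) = -14/(-3 - 34/11) = -14/(-67/11) = -11/67*(-14) = 154/67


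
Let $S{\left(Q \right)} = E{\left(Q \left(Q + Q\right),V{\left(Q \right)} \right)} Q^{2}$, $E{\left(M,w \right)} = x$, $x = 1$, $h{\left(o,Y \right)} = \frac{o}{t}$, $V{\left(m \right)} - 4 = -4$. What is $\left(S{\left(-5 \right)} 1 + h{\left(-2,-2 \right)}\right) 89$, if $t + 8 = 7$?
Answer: $2403$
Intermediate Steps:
$t = -1$ ($t = -8 + 7 = -1$)
$V{\left(m \right)} = 0$ ($V{\left(m \right)} = 4 - 4 = 0$)
$h{\left(o,Y \right)} = - o$ ($h{\left(o,Y \right)} = \frac{o}{-1} = o \left(-1\right) = - o$)
$E{\left(M,w \right)} = 1$
$S{\left(Q \right)} = Q^{2}$ ($S{\left(Q \right)} = 1 Q^{2} = Q^{2}$)
$\left(S{\left(-5 \right)} 1 + h{\left(-2,-2 \right)}\right) 89 = \left(\left(-5\right)^{2} \cdot 1 - -2\right) 89 = \left(25 \cdot 1 + 2\right) 89 = \left(25 + 2\right) 89 = 27 \cdot 89 = 2403$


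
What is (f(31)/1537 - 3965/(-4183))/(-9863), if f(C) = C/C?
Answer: -6098388/63411899873 ≈ -9.6171e-5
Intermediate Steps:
f(C) = 1
(f(31)/1537 - 3965/(-4183))/(-9863) = (1/1537 - 3965/(-4183))/(-9863) = (1*(1/1537) - 3965*(-1/4183))*(-1/9863) = (1/1537 + 3965/4183)*(-1/9863) = (6098388/6429271)*(-1/9863) = -6098388/63411899873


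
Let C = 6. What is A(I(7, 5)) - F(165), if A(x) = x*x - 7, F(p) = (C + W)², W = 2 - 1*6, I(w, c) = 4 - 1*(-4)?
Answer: 53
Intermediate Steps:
I(w, c) = 8 (I(w, c) = 4 + 4 = 8)
W = -4 (W = 2 - 6 = -4)
F(p) = 4 (F(p) = (6 - 4)² = 2² = 4)
A(x) = -7 + x² (A(x) = x² - 7 = -7 + x²)
A(I(7, 5)) - F(165) = (-7 + 8²) - 1*4 = (-7 + 64) - 4 = 57 - 4 = 53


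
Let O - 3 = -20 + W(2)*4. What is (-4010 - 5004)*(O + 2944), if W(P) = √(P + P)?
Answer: -26456090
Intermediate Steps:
W(P) = √2*√P (W(P) = √(2*P) = √2*√P)
O = -9 (O = 3 + (-20 + (√2*√2)*4) = 3 + (-20 + 2*4) = 3 + (-20 + 8) = 3 - 12 = -9)
(-4010 - 5004)*(O + 2944) = (-4010 - 5004)*(-9 + 2944) = -9014*2935 = -26456090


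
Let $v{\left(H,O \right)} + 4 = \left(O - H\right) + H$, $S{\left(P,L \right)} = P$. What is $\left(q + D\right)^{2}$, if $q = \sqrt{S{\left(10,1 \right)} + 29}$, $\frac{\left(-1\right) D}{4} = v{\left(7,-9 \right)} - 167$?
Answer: $\left(720 + \sqrt{39}\right)^{2} \approx 5.2743 \cdot 10^{5}$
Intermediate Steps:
$v{\left(H,O \right)} = -4 + O$ ($v{\left(H,O \right)} = -4 + \left(\left(O - H\right) + H\right) = -4 + O$)
$D = 720$ ($D = - 4 \left(\left(-4 - 9\right) - 167\right) = - 4 \left(-13 - 167\right) = \left(-4\right) \left(-180\right) = 720$)
$q = \sqrt{39}$ ($q = \sqrt{10 + 29} = \sqrt{39} \approx 6.245$)
$\left(q + D\right)^{2} = \left(\sqrt{39} + 720\right)^{2} = \left(720 + \sqrt{39}\right)^{2}$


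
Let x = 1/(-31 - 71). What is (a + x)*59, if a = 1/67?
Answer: 2065/6834 ≈ 0.30217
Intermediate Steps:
x = -1/102 (x = 1/(-102) = -1/102 ≈ -0.0098039)
a = 1/67 ≈ 0.014925
(a + x)*59 = (1/67 - 1/102)*59 = (35/6834)*59 = 2065/6834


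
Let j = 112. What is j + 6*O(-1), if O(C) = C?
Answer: 106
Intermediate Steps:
j + 6*O(-1) = 112 + 6*(-1) = 112 - 6 = 106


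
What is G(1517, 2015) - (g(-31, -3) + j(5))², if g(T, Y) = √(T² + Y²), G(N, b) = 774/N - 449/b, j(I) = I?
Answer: -3040592748/3056755 - 10*√970 ≈ -1306.2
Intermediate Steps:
G(N, b) = -449/b + 774/N
G(1517, 2015) - (g(-31, -3) + j(5))² = (-449/2015 + 774/1517) - (√((-31)² + (-3)²) + 5)² = (-449*1/2015 + 774*(1/1517)) - (√(961 + 9) + 5)² = (-449/2015 + 774/1517) - (√970 + 5)² = 878477/3056755 - (5 + √970)²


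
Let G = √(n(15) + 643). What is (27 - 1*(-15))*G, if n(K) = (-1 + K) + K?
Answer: 168*√42 ≈ 1088.8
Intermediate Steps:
n(K) = -1 + 2*K
G = 4*√42 (G = √((-1 + 2*15) + 643) = √((-1 + 30) + 643) = √(29 + 643) = √672 = 4*√42 ≈ 25.923)
(27 - 1*(-15))*G = (27 - 1*(-15))*(4*√42) = (27 + 15)*(4*√42) = 42*(4*√42) = 168*√42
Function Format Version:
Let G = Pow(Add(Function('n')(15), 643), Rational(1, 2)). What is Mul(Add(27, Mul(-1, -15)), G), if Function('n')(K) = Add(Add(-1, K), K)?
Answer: Mul(168, Pow(42, Rational(1, 2))) ≈ 1088.8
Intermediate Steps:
Function('n')(K) = Add(-1, Mul(2, K))
G = Mul(4, Pow(42, Rational(1, 2))) (G = Pow(Add(Add(-1, Mul(2, 15)), 643), Rational(1, 2)) = Pow(Add(Add(-1, 30), 643), Rational(1, 2)) = Pow(Add(29, 643), Rational(1, 2)) = Pow(672, Rational(1, 2)) = Mul(4, Pow(42, Rational(1, 2))) ≈ 25.923)
Mul(Add(27, Mul(-1, -15)), G) = Mul(Add(27, Mul(-1, -15)), Mul(4, Pow(42, Rational(1, 2)))) = Mul(Add(27, 15), Mul(4, Pow(42, Rational(1, 2)))) = Mul(42, Mul(4, Pow(42, Rational(1, 2)))) = Mul(168, Pow(42, Rational(1, 2)))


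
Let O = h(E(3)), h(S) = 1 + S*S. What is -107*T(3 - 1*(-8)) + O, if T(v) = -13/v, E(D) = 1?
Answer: 1413/11 ≈ 128.45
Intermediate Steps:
h(S) = 1 + S²
O = 2 (O = 1 + 1² = 1 + 1 = 2)
-107*T(3 - 1*(-8)) + O = -(-1391)/(3 - 1*(-8)) + 2 = -(-1391)/(3 + 8) + 2 = -(-1391)/11 + 2 = -107*(-13/11) + 2 = 1391/11 + 2 = 1413/11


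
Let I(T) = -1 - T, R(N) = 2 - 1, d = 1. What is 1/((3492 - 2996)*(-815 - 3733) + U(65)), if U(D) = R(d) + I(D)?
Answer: -1/2255873 ≈ -4.4329e-7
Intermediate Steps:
R(N) = 1
U(D) = -D (U(D) = 1 + (-1 - D) = -D)
1/((3492 - 2996)*(-815 - 3733) + U(65)) = 1/((3492 - 2996)*(-815 - 3733) - 1*65) = 1/(496*(-4548) - 65) = 1/(-2255808 - 65) = 1/(-2255873) = -1/2255873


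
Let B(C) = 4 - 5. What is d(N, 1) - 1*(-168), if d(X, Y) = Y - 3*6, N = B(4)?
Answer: 151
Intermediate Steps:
B(C) = -1
N = -1
d(X, Y) = -18 + Y (d(X, Y) = Y - 18 = -18 + Y)
d(N, 1) - 1*(-168) = (-18 + 1) - 1*(-168) = -17 + 168 = 151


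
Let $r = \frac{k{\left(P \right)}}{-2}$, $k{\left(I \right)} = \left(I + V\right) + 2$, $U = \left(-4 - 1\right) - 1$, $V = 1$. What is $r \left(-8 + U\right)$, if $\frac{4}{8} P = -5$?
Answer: $-49$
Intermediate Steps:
$U = -6$ ($U = -5 - 1 = -6$)
$P = -10$ ($P = 2 \left(-5\right) = -10$)
$k{\left(I \right)} = 3 + I$ ($k{\left(I \right)} = \left(I + 1\right) + 2 = \left(1 + I\right) + 2 = 3 + I$)
$r = \frac{7}{2}$ ($r = \frac{3 - 10}{-2} = \left(-7\right) \left(- \frac{1}{2}\right) = \frac{7}{2} \approx 3.5$)
$r \left(-8 + U\right) = \frac{7 \left(-8 - 6\right)}{2} = \frac{7}{2} \left(-14\right) = -49$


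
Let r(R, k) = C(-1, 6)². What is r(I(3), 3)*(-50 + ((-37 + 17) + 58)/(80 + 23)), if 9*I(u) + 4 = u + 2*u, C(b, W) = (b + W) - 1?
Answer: -81792/103 ≈ -794.10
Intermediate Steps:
C(b, W) = -1 + W + b (C(b, W) = (W + b) - 1 = -1 + W + b)
I(u) = -4/9 + u/3 (I(u) = -4/9 + (u + 2*u)/9 = -4/9 + (3*u)/9 = -4/9 + u/3)
r(R, k) = 16 (r(R, k) = (-1 + 6 - 1)² = 4² = 16)
r(I(3), 3)*(-50 + ((-37 + 17) + 58)/(80 + 23)) = 16*(-50 + ((-37 + 17) + 58)/(80 + 23)) = 16*(-50 + (-20 + 58)/103) = 16*(-50 + 38*(1/103)) = 16*(-50 + 38/103) = 16*(-5112/103) = -81792/103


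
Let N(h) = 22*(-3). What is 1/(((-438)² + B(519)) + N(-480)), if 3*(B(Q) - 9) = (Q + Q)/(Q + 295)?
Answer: 407/78057482 ≈ 5.2141e-6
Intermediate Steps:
B(Q) = 9 + 2*Q/(3*(295 + Q)) (B(Q) = 9 + ((Q + Q)/(Q + 295))/3 = 9 + ((2*Q)/(295 + Q))/3 = 9 + (2*Q/(295 + Q))/3 = 9 + 2*Q/(3*(295 + Q)))
N(h) = -66
1/(((-438)² + B(519)) + N(-480)) = 1/(((-438)² + (7965 + 29*519)/(3*(295 + 519))) - 66) = 1/((191844 + (⅓)*(7965 + 15051)/814) - 66) = 1/((191844 + (⅓)*(1/814)*23016) - 66) = 1/((191844 + 3836/407) - 66) = 1/(78084344/407 - 66) = 1/(78057482/407) = 407/78057482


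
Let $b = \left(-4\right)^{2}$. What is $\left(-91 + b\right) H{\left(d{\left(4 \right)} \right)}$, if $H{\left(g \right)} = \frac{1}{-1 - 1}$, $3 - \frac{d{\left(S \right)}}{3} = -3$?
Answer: $\frac{75}{2} \approx 37.5$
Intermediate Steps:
$d{\left(S \right)} = 18$ ($d{\left(S \right)} = 9 - -9 = 9 + 9 = 18$)
$b = 16$
$H{\left(g \right)} = - \frac{1}{2}$ ($H{\left(g \right)} = \frac{1}{-2} = - \frac{1}{2}$)
$\left(-91 + b\right) H{\left(d{\left(4 \right)} \right)} = \left(-91 + 16\right) \left(- \frac{1}{2}\right) = \left(-75\right) \left(- \frac{1}{2}\right) = \frac{75}{2}$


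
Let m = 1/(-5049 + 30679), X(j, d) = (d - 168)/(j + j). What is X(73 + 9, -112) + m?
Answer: -1794059/1050830 ≈ -1.7073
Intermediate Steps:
X(j, d) = (-168 + d)/(2*j) (X(j, d) = (-168 + d)/((2*j)) = (-168 + d)*(1/(2*j)) = (-168 + d)/(2*j))
m = 1/25630 ≈ 3.9017e-5
X(73 + 9, -112) + m = (-168 - 112)/(2*(73 + 9)) + 1/25630 = (½)*(-280)/82 + 1/25630 = (½)*(1/82)*(-280) + 1/25630 = -70/41 + 1/25630 = -1794059/1050830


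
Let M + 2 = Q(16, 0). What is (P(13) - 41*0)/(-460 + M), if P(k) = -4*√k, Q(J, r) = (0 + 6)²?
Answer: 2*√13/213 ≈ 0.033855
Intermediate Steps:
Q(J, r) = 36 (Q(J, r) = 6² = 36)
M = 34 (M = -2 + 36 = 34)
(P(13) - 41*0)/(-460 + M) = (-4*√13 - 41*0)/(-460 + 34) = (-4*√13 + 0)/(-426) = -4*√13*(-1/426) = 2*√13/213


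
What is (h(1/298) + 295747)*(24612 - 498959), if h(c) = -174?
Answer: -140204165831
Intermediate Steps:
(h(1/298) + 295747)*(24612 - 498959) = (-174 + 295747)*(24612 - 498959) = 295573*(-474347) = -140204165831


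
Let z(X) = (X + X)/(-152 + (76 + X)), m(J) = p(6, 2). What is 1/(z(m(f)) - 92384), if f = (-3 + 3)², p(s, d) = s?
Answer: -35/3233446 ≈ -1.0824e-5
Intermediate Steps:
f = 0 (f = 0² = 0)
m(J) = 6
z(X) = 2*X/(-76 + X) (z(X) = (2*X)/(-76 + X) = 2*X/(-76 + X))
1/(z(m(f)) - 92384) = 1/(2*6/(-76 + 6) - 92384) = 1/(2*6/(-70) - 92384) = 1/(2*6*(-1/70) - 92384) = 1/(-6/35 - 92384) = 1/(-3233446/35) = -35/3233446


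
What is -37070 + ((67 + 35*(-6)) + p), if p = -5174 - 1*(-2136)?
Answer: -40251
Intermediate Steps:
p = -3038 (p = -5174 + 2136 = -3038)
-37070 + ((67 + 35*(-6)) + p) = -37070 + ((67 + 35*(-6)) - 3038) = -37070 + ((67 - 210) - 3038) = -37070 + (-143 - 3038) = -37070 - 3181 = -40251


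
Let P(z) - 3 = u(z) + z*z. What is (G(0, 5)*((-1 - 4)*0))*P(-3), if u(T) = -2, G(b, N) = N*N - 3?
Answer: 0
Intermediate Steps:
G(b, N) = -3 + N**2 (G(b, N) = N**2 - 3 = -3 + N**2)
P(z) = 1 + z**2 (P(z) = 3 + (-2 + z*z) = 3 + (-2 + z**2) = 1 + z**2)
(G(0, 5)*((-1 - 4)*0))*P(-3) = ((-3 + 5**2)*((-1 - 4)*0))*(1 + (-3)**2) = ((-3 + 25)*(-5*0))*(1 + 9) = (22*0)*10 = 0*10 = 0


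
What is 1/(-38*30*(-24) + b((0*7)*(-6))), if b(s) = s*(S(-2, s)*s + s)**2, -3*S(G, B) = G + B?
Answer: 1/27360 ≈ 3.6550e-5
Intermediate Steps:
S(G, B) = -B/3 - G/3 (S(G, B) = -(G + B)/3 = -(B + G)/3 = -B/3 - G/3)
b(s) = s*(s + s*(2/3 - s/3))**2 (b(s) = s*((-s/3 - 1/3*(-2))*s + s)**2 = s*((-s/3 + 2/3)*s + s)**2 = s*((2/3 - s/3)*s + s)**2 = s*(s*(2/3 - s/3) + s)**2 = s*(s + s*(2/3 - s/3))**2)
1/(-38*30*(-24) + b((0*7)*(-6))) = 1/(-38*30*(-24) + ((0*7)*(-6))**3*(-5 + (0*7)*(-6))**2/9) = 1/(-1140*(-24) + (0*(-6))**3*(-5 + 0*(-6))**2/9) = 1/(27360 + (1/9)*0**3*(-5 + 0)**2) = 1/(27360 + (1/9)*0*(-5)**2) = 1/(27360 + (1/9)*0*25) = 1/(27360 + 0) = 1/27360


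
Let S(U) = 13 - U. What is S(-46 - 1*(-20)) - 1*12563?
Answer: -12524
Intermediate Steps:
S(-46 - 1*(-20)) - 1*12563 = (13 - (-46 - 1*(-20))) - 1*12563 = (13 - (-46 + 20)) - 12563 = (13 - 1*(-26)) - 12563 = (13 + 26) - 12563 = 39 - 12563 = -12524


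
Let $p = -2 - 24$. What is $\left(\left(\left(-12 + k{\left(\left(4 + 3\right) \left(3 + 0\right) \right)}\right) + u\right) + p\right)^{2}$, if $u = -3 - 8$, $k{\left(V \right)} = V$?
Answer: $784$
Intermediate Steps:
$p = -26$ ($p = -2 - 24 = -26$)
$u = -11$ ($u = -3 - 8 = -11$)
$\left(\left(\left(-12 + k{\left(\left(4 + 3\right) \left(3 + 0\right) \right)}\right) + u\right) + p\right)^{2} = \left(\left(\left(-12 + \left(4 + 3\right) \left(3 + 0\right)\right) - 11\right) - 26\right)^{2} = \left(\left(\left(-12 + 7 \cdot 3\right) - 11\right) - 26\right)^{2} = \left(\left(\left(-12 + 21\right) - 11\right) - 26\right)^{2} = \left(\left(9 - 11\right) - 26\right)^{2} = \left(-2 - 26\right)^{2} = \left(-28\right)^{2} = 784$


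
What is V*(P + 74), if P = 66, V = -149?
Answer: -20860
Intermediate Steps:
V*(P + 74) = -149*(66 + 74) = -149*140 = -20860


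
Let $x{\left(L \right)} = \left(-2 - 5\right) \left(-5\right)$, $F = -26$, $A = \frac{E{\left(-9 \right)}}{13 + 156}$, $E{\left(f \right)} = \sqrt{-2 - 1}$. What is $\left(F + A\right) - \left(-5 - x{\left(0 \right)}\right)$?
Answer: $14 + \frac{i \sqrt{3}}{169} \approx 14.0 + 0.010249 i$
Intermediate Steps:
$E{\left(f \right)} = i \sqrt{3}$ ($E{\left(f \right)} = \sqrt{-3} = i \sqrt{3}$)
$A = \frac{i \sqrt{3}}{169}$ ($A = \frac{i \sqrt{3}}{13 + 156} = \frac{i \sqrt{3}}{169} \approx 0.010249 i$)
$x{\left(L \right)} = 35$ ($x{\left(L \right)} = \left(-7\right) \left(-5\right) = 35$)
$\left(F + A\right) - \left(-5 - x{\left(0 \right)}\right) = \left(-26 + \frac{i \sqrt{3}}{169}\right) + \left(\left(67 + 35\right) - 62\right) = \left(-26 + \frac{i \sqrt{3}}{169}\right) + \left(102 - 62\right) = \left(-26 + \frac{i \sqrt{3}}{169}\right) + 40 = 14 + \frac{i \sqrt{3}}{169}$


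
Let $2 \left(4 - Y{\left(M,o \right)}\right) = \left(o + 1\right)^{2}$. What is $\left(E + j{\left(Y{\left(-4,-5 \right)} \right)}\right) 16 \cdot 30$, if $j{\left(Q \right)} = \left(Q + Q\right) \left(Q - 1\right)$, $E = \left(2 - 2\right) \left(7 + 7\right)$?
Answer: $19200$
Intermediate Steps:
$Y{\left(M,o \right)} = 4 - \frac{\left(1 + o\right)^{2}}{2}$ ($Y{\left(M,o \right)} = 4 - \frac{\left(o + 1\right)^{2}}{2} = 4 - \frac{\left(1 + o\right)^{2}}{2}$)
$E = 0$ ($E = 0 \cdot 14 = 0$)
$j{\left(Q \right)} = 2 Q \left(-1 + Q\right)$
$\left(E + j{\left(Y{\left(-4,-5 \right)} \right)}\right) 16 \cdot 30 = \left(0 + 2 \left(4 - \frac{\left(1 - 5\right)^{2}}{2}\right) \left(-1 + \left(4 - \frac{\left(1 - 5\right)^{2}}{2}\right)\right)\right) 16 \cdot 30 = \left(0 + 2 \left(4 - \frac{\left(-4\right)^{2}}{2}\right) \left(-1 + \left(4 - \frac{\left(-4\right)^{2}}{2}\right)\right)\right) 16 \cdot 30 = \left(0 + 2 \left(4 - 8\right) \left(-1 + \left(4 - 8\right)\right)\right) 16 \cdot 30 = \left(0 + 2 \left(-4\right) \left(-1 - 4\right)\right) 16 \cdot 30 = \left(0 + 2 \left(-4\right) \left(-5\right)\right) 16 \cdot 30 = \left(0 + 40\right) 16 \cdot 30 = 40 \cdot 16 \cdot 30 = 640 \cdot 30 = 19200$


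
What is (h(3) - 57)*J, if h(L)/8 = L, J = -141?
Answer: 4653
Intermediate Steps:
h(L) = 8*L
(h(3) - 57)*J = (8*3 - 57)*(-141) = (24 - 57)*(-141) = -33*(-141) = 4653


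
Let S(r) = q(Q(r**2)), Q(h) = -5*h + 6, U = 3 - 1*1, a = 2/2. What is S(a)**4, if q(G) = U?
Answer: 16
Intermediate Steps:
a = 1 (a = 2*(1/2) = 1)
U = 2 (U = 3 - 1 = 2)
Q(h) = 6 - 5*h
q(G) = 2
S(r) = 2
S(a)**4 = 2**4 = 16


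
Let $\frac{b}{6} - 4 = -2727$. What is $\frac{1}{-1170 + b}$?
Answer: $- \frac{1}{17508} \approx -5.7117 \cdot 10^{-5}$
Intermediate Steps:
$b = -16338$ ($b = 24 + 6 \left(-2727\right) = 24 - 16362 = -16338$)
$\frac{1}{-1170 + b} = \frac{1}{-1170 - 16338} = \frac{1}{-17508} = - \frac{1}{17508}$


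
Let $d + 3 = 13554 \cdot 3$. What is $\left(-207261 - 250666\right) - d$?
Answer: $-498586$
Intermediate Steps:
$d = 40659$ ($d = -3 + 13554 \cdot 3 = -3 + 40662 = 40659$)
$\left(-207261 - 250666\right) - d = \left(-207261 - 250666\right) - 40659 = -457927 - 40659 = -498586$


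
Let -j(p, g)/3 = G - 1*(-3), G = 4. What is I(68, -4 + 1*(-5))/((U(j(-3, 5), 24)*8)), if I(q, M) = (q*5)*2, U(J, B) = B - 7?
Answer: 5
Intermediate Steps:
j(p, g) = -21 (j(p, g) = -3*(4 - 1*(-3)) = -3*(4 + 3) = -3*7 = -21)
U(J, B) = -7 + B
I(q, M) = 10*q (I(q, M) = (5*q)*2 = 10*q)
I(68, -4 + 1*(-5))/((U(j(-3, 5), 24)*8)) = (10*68)/(((-7 + 24)*8)) = 680/((17*8)) = 680/136 = 680*(1/136) = 5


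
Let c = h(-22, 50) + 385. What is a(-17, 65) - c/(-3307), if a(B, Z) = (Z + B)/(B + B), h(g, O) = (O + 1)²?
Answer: -28606/56219 ≈ -0.50883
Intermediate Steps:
h(g, O) = (1 + O)²
a(B, Z) = (B + Z)/(2*B) (a(B, Z) = (B + Z)/((2*B)) = (B + Z)*(1/(2*B)) = (B + Z)/(2*B))
c = 2986 (c = (1 + 50)² + 385 = 51² + 385 = 2601 + 385 = 2986)
a(-17, 65) - c/(-3307) = (½)*(-17 + 65)/(-17) - 2986/(-3307) = (½)*(-1/17)*48 - 2986*(-1)/3307 = -24/17 - 1*(-2986/3307) = -24/17 + 2986/3307 = -28606/56219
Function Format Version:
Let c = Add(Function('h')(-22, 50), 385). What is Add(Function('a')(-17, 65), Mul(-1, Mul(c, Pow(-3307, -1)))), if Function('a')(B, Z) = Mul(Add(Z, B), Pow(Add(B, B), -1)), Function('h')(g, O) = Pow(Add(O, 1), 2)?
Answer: Rational(-28606, 56219) ≈ -0.50883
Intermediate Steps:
Function('h')(g, O) = Pow(Add(1, O), 2)
Function('a')(B, Z) = Mul(Rational(1, 2), Pow(B, -1), Add(B, Z)) (Function('a')(B, Z) = Mul(Add(B, Z), Pow(Mul(2, B), -1)) = Mul(Add(B, Z), Mul(Rational(1, 2), Pow(B, -1))) = Mul(Rational(1, 2), Pow(B, -1), Add(B, Z)))
c = 2986 (c = Add(Pow(Add(1, 50), 2), 385) = Add(Pow(51, 2), 385) = Add(2601, 385) = 2986)
Add(Function('a')(-17, 65), Mul(-1, Mul(c, Pow(-3307, -1)))) = Add(Mul(Rational(1, 2), Pow(-17, -1), Add(-17, 65)), Mul(-1, Mul(2986, Pow(-3307, -1)))) = Add(Mul(Rational(1, 2), Rational(-1, 17), 48), Mul(-1, Mul(2986, Rational(-1, 3307)))) = Add(Rational(-24, 17), Mul(-1, Rational(-2986, 3307))) = Add(Rational(-24, 17), Rational(2986, 3307)) = Rational(-28606, 56219)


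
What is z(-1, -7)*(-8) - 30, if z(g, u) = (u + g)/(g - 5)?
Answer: -122/3 ≈ -40.667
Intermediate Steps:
z(g, u) = (g + u)/(-5 + g)
z(-1, -7)*(-8) - 30 = ((-1 - 7)/(-5 - 1))*(-8) - 30 = (-8/(-6))*(-8) - 30 = -⅙*(-8)*(-8) - 30 = (4/3)*(-8) - 30 = -32/3 - 30 = -122/3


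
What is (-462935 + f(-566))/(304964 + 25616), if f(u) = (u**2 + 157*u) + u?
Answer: -232007/330580 ≈ -0.70182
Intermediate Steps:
f(u) = u**2 + 158*u
(-462935 + f(-566))/(304964 + 25616) = (-462935 - 566*(158 - 566))/(304964 + 25616) = (-462935 - 566*(-408))/330580 = (-462935 + 230928)*(1/330580) = -232007*1/330580 = -232007/330580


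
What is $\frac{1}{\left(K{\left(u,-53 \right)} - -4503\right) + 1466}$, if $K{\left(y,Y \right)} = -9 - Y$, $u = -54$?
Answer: $\frac{1}{6013} \approx 0.00016631$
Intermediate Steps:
$\frac{1}{\left(K{\left(u,-53 \right)} - -4503\right) + 1466} = \frac{1}{\left(\left(-9 - -53\right) - -4503\right) + 1466} = \frac{1}{\left(\left(-9 + 53\right) + 4503\right) + 1466} = \frac{1}{\left(44 + 4503\right) + 1466} = \frac{1}{4547 + 1466} = \frac{1}{6013}$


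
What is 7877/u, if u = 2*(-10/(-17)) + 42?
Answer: 133909/734 ≈ 182.44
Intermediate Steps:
u = 734/17 (u = 2*(-10*(-1/17)) + 42 = 2*(10/17) + 42 = 20/17 + 42 = 734/17 ≈ 43.176)
7877/u = 7877/(734/17) = 7877*(17/734) = 133909/734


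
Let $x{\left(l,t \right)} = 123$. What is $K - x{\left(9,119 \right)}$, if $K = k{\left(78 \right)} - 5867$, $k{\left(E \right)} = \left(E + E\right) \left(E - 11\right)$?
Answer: $4462$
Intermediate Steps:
$k{\left(E \right)} = 2 E \left(-11 + E\right)$
$K = 4585$ ($K = 2 \cdot 78 \left(-11 + 78\right) - 5867 = 2 \cdot 78 \cdot 67 - 5867 = 10452 - 5867 = 4585$)
$K - x{\left(9,119 \right)} = 4585 - 123 = 4462$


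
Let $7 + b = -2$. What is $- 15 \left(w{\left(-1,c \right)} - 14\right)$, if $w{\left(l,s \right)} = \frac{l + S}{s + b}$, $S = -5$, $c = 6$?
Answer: $180$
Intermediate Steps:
$b = -9$ ($b = -7 - 2 = -9$)
$w{\left(l,s \right)} = \frac{-5 + l}{-9 + s}$ ($w{\left(l,s \right)} = \frac{l - 5}{s - 9} = \frac{-5 + l}{-9 + s}$)
$- 15 \left(w{\left(-1,c \right)} - 14\right) = - 15 \left(\frac{-5 - 1}{-9 + 6} - 14\right) = - 15 \left(\frac{1}{-3} \left(-6\right) - 14\right) = - 15 \left(\left(- \frac{1}{3}\right) \left(-6\right) - 14\right) = - 15 \left(2 - 14\right) = \left(-15\right) \left(-12\right) = 180$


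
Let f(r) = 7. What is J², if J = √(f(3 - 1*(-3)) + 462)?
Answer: 469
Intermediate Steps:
J = √469 (J = √(7 + 462) = √469 ≈ 21.656)
J² = (√469)² = 469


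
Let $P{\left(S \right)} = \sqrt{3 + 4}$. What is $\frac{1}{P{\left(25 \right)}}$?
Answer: $\frac{\sqrt{7}}{7} \approx 0.37796$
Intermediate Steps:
$P{\left(S \right)} = \sqrt{7}$
$\frac{1}{P{\left(25 \right)}} = \frac{1}{\sqrt{7}} = \frac{\sqrt{7}}{7}$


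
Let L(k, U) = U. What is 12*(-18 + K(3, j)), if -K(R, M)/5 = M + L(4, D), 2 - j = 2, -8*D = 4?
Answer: -186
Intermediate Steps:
D = -½ (D = -⅛*4 = -½ ≈ -0.50000)
j = 0 (j = 2 - 1*2 = 2 - 2 = 0)
K(R, M) = 5/2 - 5*M (K(R, M) = -5*(M - ½) = -5*(-½ + M) = 5/2 - 5*M)
12*(-18 + K(3, j)) = 12*(-18 + (5/2 - 5*0)) = 12*(-18 + (5/2 + 0)) = 12*(-18 + 5/2) = 12*(-31/2) = -186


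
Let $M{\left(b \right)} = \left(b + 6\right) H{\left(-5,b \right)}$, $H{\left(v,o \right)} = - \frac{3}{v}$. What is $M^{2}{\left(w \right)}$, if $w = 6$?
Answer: $\frac{1296}{25} \approx 51.84$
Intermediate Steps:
$M{\left(b \right)} = \frac{18}{5} + \frac{3 b}{5}$ ($M{\left(b \right)} = \left(b + 6\right) \left(- \frac{3}{-5}\right) = \left(6 + b\right) \left(\left(-3\right) \left(- \frac{1}{5}\right)\right) = \left(6 + b\right) \frac{3}{5} = \frac{18}{5} + \frac{3 b}{5}$)
$M^{2}{\left(w \right)} = \left(\frac{18}{5} + \frac{3}{5} \cdot 6\right)^{2} = \left(\frac{18}{5} + \frac{18}{5}\right)^{2} = \left(\frac{36}{5}\right)^{2} = \frac{1296}{25}$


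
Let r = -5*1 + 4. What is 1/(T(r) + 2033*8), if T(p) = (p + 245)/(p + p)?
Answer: 1/16142 ≈ 6.1950e-5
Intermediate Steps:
r = -1 (r = -5 + 4 = -1)
T(p) = (245 + p)/(2*p) (T(p) = (245 + p)/((2*p)) = (245 + p)*(1/(2*p)) = (245 + p)/(2*p))
1/(T(r) + 2033*8) = 1/((1/2)*(245 - 1)/(-1) + 2033*8) = 1/((1/2)*(-1)*244 + 16264) = 1/(-122 + 16264) = 1/16142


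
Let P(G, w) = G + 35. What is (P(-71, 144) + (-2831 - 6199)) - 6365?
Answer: -15431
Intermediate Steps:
P(G, w) = 35 + G
(P(-71, 144) + (-2831 - 6199)) - 6365 = ((35 - 71) + (-2831 - 6199)) - 6365 = (-36 - 9030) - 6365 = -9066 - 6365 = -15431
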